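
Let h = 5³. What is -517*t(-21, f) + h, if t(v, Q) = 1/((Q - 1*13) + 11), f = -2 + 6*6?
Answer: 3483/32 ≈ 108.84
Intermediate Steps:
f = 34 (f = -2 + 36 = 34)
t(v, Q) = 1/(-2 + Q) (t(v, Q) = 1/((Q - 13) + 11) = 1/((-13 + Q) + 11) = 1/(-2 + Q))
h = 125
-517*t(-21, f) + h = -517/(-2 + 34) + 125 = -517/32 + 125 = 3483/32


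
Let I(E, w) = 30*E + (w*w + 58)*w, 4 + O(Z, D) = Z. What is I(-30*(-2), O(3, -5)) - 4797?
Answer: -3056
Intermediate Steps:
O(Z, D) = -4 + Z
I(E, w) = 30*E + w*(58 + w**2) (I(E, w) = 30*E + (w**2 + 58)*w = 30*E + (58 + w**2)*w = 30*E + w*(58 + w**2))
I(-30*(-2), O(3, -5)) - 4797 = ((-4 + 3)**3 + 30*(-30*(-2)) + 58*(-4 + 3)) - 4797 = ((-1)**3 + 30*60 + 58*(-1)) - 4797 = (-1 + 1800 - 58) - 4797 = 1741 - 4797 = -3056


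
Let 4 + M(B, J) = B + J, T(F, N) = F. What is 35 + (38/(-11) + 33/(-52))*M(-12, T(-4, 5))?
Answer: 16700/143 ≈ 116.78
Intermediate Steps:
M(B, J) = -4 + B + J (M(B, J) = -4 + (B + J) = -4 + B + J)
35 + (38/(-11) + 33/(-52))*M(-12, T(-4, 5)) = 35 + (38/(-11) + 33/(-52))*(-4 - 12 - 4) = 35 + (38*(-1/11) + 33*(-1/52))*(-20) = 35 + (-38/11 - 33/52)*(-20) = 35 - 2339/572*(-20) = 35 + 11695/143 = 16700/143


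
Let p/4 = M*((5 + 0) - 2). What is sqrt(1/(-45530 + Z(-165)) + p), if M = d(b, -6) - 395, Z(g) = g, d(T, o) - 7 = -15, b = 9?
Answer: I*sqrt(10097727754595)/45695 ≈ 69.541*I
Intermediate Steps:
d(T, o) = -8 (d(T, o) = 7 - 15 = -8)
M = -403 (M = -8 - 395 = -403)
p = -4836 (p = 4*(-403*((5 + 0) - 2)) = 4*(-403*(5 - 2)) = 4*(-403*3) = 4*(-1209) = -4836)
sqrt(1/(-45530 + Z(-165)) + p) = sqrt(1/(-45530 - 165) - 4836) = sqrt(1/(-45695) - 4836) = sqrt(-1/45695 - 4836) = sqrt(-220981021/45695) = I*sqrt(10097727754595)/45695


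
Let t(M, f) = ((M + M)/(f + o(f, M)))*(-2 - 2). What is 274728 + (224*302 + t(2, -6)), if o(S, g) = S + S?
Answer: 3081392/9 ≈ 3.4238e+5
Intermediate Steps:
o(S, g) = 2*S
t(M, f) = -8*M/(3*f) (t(M, f) = ((M + M)/(f + 2*f))*(-2 - 2) = ((2*M)/((3*f)))*(-4) = ((2*M)*(1/(3*f)))*(-4) = (2*M/(3*f))*(-4) = -8*M/(3*f))
274728 + (224*302 + t(2, -6)) = 274728 + (224*302 - 8/3*2/(-6)) = 274728 + (67648 - 8/3*2*(-⅙)) = 274728 + (67648 + 8/9) = 274728 + 608840/9 = 3081392/9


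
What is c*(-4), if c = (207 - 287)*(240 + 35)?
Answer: 88000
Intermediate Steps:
c = -22000 (c = -80*275 = -22000)
c*(-4) = -22000*(-4) = 88000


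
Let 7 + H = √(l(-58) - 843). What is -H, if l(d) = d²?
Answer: 7 - √2521 ≈ -43.210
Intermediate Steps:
H = -7 + √2521 (H = -7 + √((-58)² - 843) = -7 + √(3364 - 843) = -7 + √2521 ≈ 43.210)
-H = -(-7 + √2521) = 7 - √2521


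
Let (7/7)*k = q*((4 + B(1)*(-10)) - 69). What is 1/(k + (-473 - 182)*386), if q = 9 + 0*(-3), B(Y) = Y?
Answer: -1/253505 ≈ -3.9447e-6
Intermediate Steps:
q = 9 (q = 9 + 0 = 9)
k = -675 (k = 9*((4 + 1*(-10)) - 69) = 9*((4 - 10) - 69) = 9*(-6 - 69) = 9*(-75) = -675)
1/(k + (-473 - 182)*386) = 1/(-675 + (-473 - 182)*386) = 1/(-675 - 655*386) = 1/(-675 - 252830) = 1/(-253505) = -1/253505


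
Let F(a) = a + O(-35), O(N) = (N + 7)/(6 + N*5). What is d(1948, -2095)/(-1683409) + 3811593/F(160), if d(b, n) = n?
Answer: 1084383480038213/45566514812 ≈ 23798.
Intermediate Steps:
O(N) = (7 + N)/(6 + 5*N)
F(a) = 28/169 + a (F(a) = a + (7 - 35)/(6 + 5*(-35)) = a - 28/(6 - 175) = a - 28/(-169) = a - 1/169*(-28) = a + 28/169 = 28/169 + a)
d(1948, -2095)/(-1683409) + 3811593/F(160) = -2095/(-1683409) + 3811593/(28/169 + 160) = -2095*(-1/1683409) + 3811593/(27068/169) = 2095/1683409 + 3811593*(169/27068) = 2095/1683409 + 644159217/27068 = 1084383480038213/45566514812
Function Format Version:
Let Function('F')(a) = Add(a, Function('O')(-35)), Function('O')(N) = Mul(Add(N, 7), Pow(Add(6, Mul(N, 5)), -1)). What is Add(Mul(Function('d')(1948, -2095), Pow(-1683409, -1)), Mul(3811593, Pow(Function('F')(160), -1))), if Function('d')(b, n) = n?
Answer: Rational(1084383480038213, 45566514812) ≈ 23798.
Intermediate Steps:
Function('O')(N) = Mul(Pow(Add(6, Mul(5, N)), -1), Add(7, N)) (Function('O')(N) = Mul(Add(7, N), Pow(Add(6, Mul(5, N)), -1)) = Mul(Pow(Add(6, Mul(5, N)), -1), Add(7, N)))
Function('F')(a) = Add(Rational(28, 169), a) (Function('F')(a) = Add(a, Mul(Pow(Add(6, Mul(5, -35)), -1), Add(7, -35))) = Add(a, Mul(Pow(Add(6, -175), -1), -28)) = Add(a, Mul(Pow(-169, -1), -28)) = Add(a, Mul(Rational(-1, 169), -28)) = Add(a, Rational(28, 169)) = Add(Rational(28, 169), a))
Add(Mul(Function('d')(1948, -2095), Pow(-1683409, -1)), Mul(3811593, Pow(Function('F')(160), -1))) = Add(Mul(-2095, Pow(-1683409, -1)), Mul(3811593, Pow(Add(Rational(28, 169), 160), -1))) = Add(Mul(-2095, Rational(-1, 1683409)), Mul(3811593, Pow(Rational(27068, 169), -1))) = Add(Rational(2095, 1683409), Mul(3811593, Rational(169, 27068))) = Add(Rational(2095, 1683409), Rational(644159217, 27068)) = Rational(1084383480038213, 45566514812)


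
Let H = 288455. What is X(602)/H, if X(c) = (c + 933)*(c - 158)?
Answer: 136308/57691 ≈ 2.3627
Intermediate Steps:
X(c) = (-158 + c)*(933 + c) (X(c) = (933 + c)*(-158 + c) = (-158 + c)*(933 + c))
X(602)/H = (-147414 + 602**2 + 775*602)/288455 = (-147414 + 362404 + 466550)*(1/288455) = 681540*(1/288455) = 136308/57691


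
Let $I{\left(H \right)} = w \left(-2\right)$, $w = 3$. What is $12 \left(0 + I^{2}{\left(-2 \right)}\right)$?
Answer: $432$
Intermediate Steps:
$I{\left(H \right)} = -6$ ($I{\left(H \right)} = 3 \left(-2\right) = -6$)
$12 \left(0 + I^{2}{\left(-2 \right)}\right) = 12 \left(0 + \left(-6\right)^{2}\right) = 12 \left(0 + 36\right) = 12 \cdot 36 = 432$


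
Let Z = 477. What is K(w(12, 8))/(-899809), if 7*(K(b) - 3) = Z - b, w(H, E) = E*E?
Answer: -62/899809 ≈ -6.8904e-5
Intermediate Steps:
w(H, E) = E²
K(b) = 498/7 - b/7 (K(b) = 3 + (477 - b)/7 = 3 + (477/7 - b/7) = 498/7 - b/7)
K(w(12, 8))/(-899809) = (498/7 - ⅐*8²)/(-899809) = (498/7 - ⅐*64)*(-1/899809) = (498/7 - 64/7)*(-1/899809) = 62*(-1/899809) = -62/899809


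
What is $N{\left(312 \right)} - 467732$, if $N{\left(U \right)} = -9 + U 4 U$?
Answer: $-78365$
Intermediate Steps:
$N{\left(U \right)} = -9 + 4 U^{2}$
$N{\left(312 \right)} - 467732 = \left(-9 + 4 \cdot 312^{2}\right) - 467732 = \left(-9 + 4 \cdot 97344\right) - 467732 = \left(-9 + 389376\right) - 467732 = 389367 - 467732 = -78365$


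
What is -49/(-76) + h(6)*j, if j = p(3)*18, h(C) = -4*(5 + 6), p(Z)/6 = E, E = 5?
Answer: -1805711/76 ≈ -23759.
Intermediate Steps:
p(Z) = 30 (p(Z) = 6*5 = 30)
h(C) = -44 (h(C) = -4*11 = -44)
j = 540 (j = 30*18 = 540)
-49/(-76) + h(6)*j = -49/(-76) - 44*540 = -49*(-1/76) - 23760 = 49/76 - 23760 = -1805711/76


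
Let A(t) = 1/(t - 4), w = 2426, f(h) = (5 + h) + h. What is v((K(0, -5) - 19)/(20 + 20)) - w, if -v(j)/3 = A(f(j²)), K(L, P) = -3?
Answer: -259782/107 ≈ -2427.9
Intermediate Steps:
f(h) = 5 + 2*h
A(t) = 1/(-4 + t)
v(j) = -3/(1 + 2*j²) (v(j) = -3/(-4 + (5 + 2*j²)) = -3/(1 + 2*j²))
v((K(0, -5) - 19)/(20 + 20)) - w = -3/(1 + 2*((-3 - 19)/(20 + 20))²) - 1*2426 = -3/(1 + 2*(-22/40)²) - 2426 = -3/(1 + 2*(-22*1/40)²) - 2426 = -3/(1 + 2*(-11/20)²) - 2426 = -3/(1 + 2*(121/400)) - 2426 = -3/(1 + 121/200) - 2426 = -3/321/200 - 2426 = -3*200/321 - 2426 = -200/107 - 2426 = -259782/107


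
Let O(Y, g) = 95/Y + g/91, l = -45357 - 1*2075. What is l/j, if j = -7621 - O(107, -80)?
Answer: 230922692/37102881 ≈ 6.2238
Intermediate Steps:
l = -47432 (l = -45357 - 2075 = -47432)
O(Y, g) = 95/Y + g/91 (O(Y, g) = 95/Y + g*(1/91) = 95/Y + g/91)
j = -74205762/9737 (j = -7621 - (95/107 + (1/91)*(-80)) = -7621 - (95*(1/107) - 80/91) = -7621 - (95/107 - 80/91) = -7621 - 1*85/9737 = -7621 - 85/9737 = -74205762/9737 ≈ -7621.0)
l/j = -47432/(-74205762/9737) = -47432*(-9737/74205762) = 230922692/37102881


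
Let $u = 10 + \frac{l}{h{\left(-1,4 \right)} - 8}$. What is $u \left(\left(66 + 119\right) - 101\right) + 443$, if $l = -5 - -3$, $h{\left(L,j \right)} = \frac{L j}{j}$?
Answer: $\frac{3905}{3} \approx 1301.7$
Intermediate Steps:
$h{\left(L,j \right)} = L$
$l = -2$ ($l = -5 + 3 = -2$)
$u = \frac{92}{9}$ ($u = 10 - \frac{2}{-1 - 8} = 10 - \frac{2}{-9} = 10 - - \frac{2}{9} = 10 + \frac{2}{9} = \frac{92}{9} \approx 10.222$)
$u \left(\left(66 + 119\right) - 101\right) + 443 = \frac{92 \left(\left(66 + 119\right) - 101\right)}{9} + 443 = \frac{92 \left(185 - 101\right)}{9} + 443 = \frac{92}{9} \cdot 84 + 443 = \frac{2576}{3} + 443 = \frac{3905}{3}$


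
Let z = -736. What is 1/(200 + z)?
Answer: -1/536 ≈ -0.0018657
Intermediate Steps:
1/(200 + z) = 1/(200 - 736) = 1/(-536) = -1/536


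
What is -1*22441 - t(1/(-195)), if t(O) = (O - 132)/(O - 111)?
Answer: -485783627/21646 ≈ -22442.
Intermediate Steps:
t(O) = (-132 + O)/(-111 + O)
-1*22441 - t(1/(-195)) = -1*22441 - (-132 + 1/(-195))/(-111 + 1/(-195)) = -22441 - (-132 - 1/195)/(-111 - 1/195) = -22441 - (-25741)/((-21646/195)*195) = -22441 - (-195)*(-25741)/(21646*195) = -22441 - 1*25741/21646 = -22441 - 25741/21646 = -485783627/21646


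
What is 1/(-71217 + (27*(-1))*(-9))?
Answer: -1/70974 ≈ -1.4090e-5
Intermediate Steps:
1/(-71217 + (27*(-1))*(-9)) = 1/(-71217 - 27*(-9)) = 1/(-71217 + 243) = 1/(-70974) = -1/70974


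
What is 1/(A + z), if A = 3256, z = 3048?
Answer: 1/6304 ≈ 0.00015863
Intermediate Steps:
1/(A + z) = 1/(3256 + 3048) = 1/6304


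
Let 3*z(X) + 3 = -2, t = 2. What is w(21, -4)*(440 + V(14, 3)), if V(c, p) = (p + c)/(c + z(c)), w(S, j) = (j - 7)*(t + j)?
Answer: 359282/37 ≈ 9710.3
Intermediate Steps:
z(X) = -5/3 (z(X) = -1 + (⅓)*(-2) = -1 - ⅔ = -5/3)
w(S, j) = (-7 + j)*(2 + j) (w(S, j) = (j - 7)*(2 + j) = (-7 + j)*(2 + j))
V(c, p) = (c + p)/(-5/3 + c) (V(c, p) = (p + c)/(c - 5/3) = (c + p)/(-5/3 + c))
w(21, -4)*(440 + V(14, 3)) = (-14 + (-4)² - 5*(-4))*(440 + 3*(14 + 3)/(-5 + 3*14)) = (-14 + 16 + 20)*(440 + 3*17/(-5 + 42)) = 22*(440 + 3*17/37) = 22*(440 + 3*(1/37)*17) = 22*(440 + 51/37) = 22*(16331/37) = 359282/37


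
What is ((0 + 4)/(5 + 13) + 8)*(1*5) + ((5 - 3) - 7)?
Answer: 325/9 ≈ 36.111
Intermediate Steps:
((0 + 4)/(5 + 13) + 8)*(1*5) + ((5 - 3) - 7) = (4/18 + 8)*5 + (2 - 7) = (4*(1/18) + 8)*5 - 5 = (2/9 + 8)*5 - 5 = (74/9)*5 - 5 = 370/9 - 5 = 325/9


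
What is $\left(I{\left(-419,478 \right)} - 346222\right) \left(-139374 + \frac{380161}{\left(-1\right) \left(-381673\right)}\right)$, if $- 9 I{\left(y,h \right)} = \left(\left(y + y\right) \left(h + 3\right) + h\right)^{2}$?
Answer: $\frac{958039641943905010102}{381673} \approx 2.5101 \cdot 10^{15}$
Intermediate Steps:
$I{\left(y,h \right)} = - \frac{\left(h + 2 y \left(3 + h\right)\right)^{2}}{9}$ ($I{\left(y,h \right)} = - \frac{\left(\left(y + y\right) \left(h + 3\right) + h\right)^{2}}{9} = - \frac{\left(2 y \left(3 + h\right) + h\right)^{2}}{9} = - \frac{\left(h + 2 y \left(3 + h\right)\right)^{2}}{9}$)
$\left(I{\left(-419,478 \right)} - 346222\right) \left(-139374 + \frac{380161}{\left(-1\right) \left(-381673\right)}\right) = \left(- \frac{\left(478 + 6 \left(-419\right) + 2 \cdot 478 \left(-419\right)\right)^{2}}{9} - 346222\right) \left(-139374 + \frac{380161}{\left(-1\right) \left(-381673\right)}\right) = \left(- \frac{\left(478 - 2514 - 400564\right)^{2}}{9} - 346222\right) \left(-139374 + \frac{380161}{381673}\right) = \left(- \frac{\left(-402600\right)^{2}}{9} - 346222\right) \left(-139374 + 380161 \cdot \frac{1}{381673}\right) = \left(\left(- \frac{1}{9}\right) 162086760000 - 346222\right) \left(-139374 + \frac{380161}{381673}\right) = \left(-18009640000 - 346222\right) \left(- \frac{53194912541}{381673}\right) = \left(-18009986222\right) \left(- \frac{53194912541}{381673}\right) = \frac{958039641943905010102}{381673}$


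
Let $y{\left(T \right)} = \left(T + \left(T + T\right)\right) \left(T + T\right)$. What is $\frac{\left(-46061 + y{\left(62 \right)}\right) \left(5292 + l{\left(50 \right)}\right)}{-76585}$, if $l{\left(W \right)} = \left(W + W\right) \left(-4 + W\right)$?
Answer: $\frac{227486324}{76585} \approx 2970.4$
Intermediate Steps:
$y{\left(T \right)} = 6 T^{2}$ ($y{\left(T \right)} = \left(T + 2 T\right) 2 T = 3 T 2 T = 6 T^{2}$)
$l{\left(W \right)} = 2 W \left(-4 + W\right)$
$\frac{\left(-46061 + y{\left(62 \right)}\right) \left(5292 + l{\left(50 \right)}\right)}{-76585} = \frac{\left(-46061 + 6 \cdot 62^{2}\right) \left(5292 + 2 \cdot 50 \left(-4 + 50\right)\right)}{-76585} = \left(-46061 + 6 \cdot 3844\right) \left(5292 + 2 \cdot 50 \cdot 46\right) \left(- \frac{1}{76585}\right) = \left(-46061 + 23064\right) \left(5292 + 4600\right) \left(- \frac{1}{76585}\right) = \left(-22997\right) 9892 \left(- \frac{1}{76585}\right) = \left(-227486324\right) \left(- \frac{1}{76585}\right) = \frac{227486324}{76585}$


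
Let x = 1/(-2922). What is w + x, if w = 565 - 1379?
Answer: -2378509/2922 ≈ -814.00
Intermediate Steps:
w = -814
x = -1/2922 ≈ -0.00034223
w + x = -814 - 1/2922 = -2378509/2922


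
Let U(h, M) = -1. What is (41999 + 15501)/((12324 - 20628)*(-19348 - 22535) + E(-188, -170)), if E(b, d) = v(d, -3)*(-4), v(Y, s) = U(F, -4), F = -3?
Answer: 14375/86949109 ≈ 0.00016533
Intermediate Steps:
v(Y, s) = -1
E(b, d) = 4 (E(b, d) = -1*(-4) = 4)
(41999 + 15501)/((12324 - 20628)*(-19348 - 22535) + E(-188, -170)) = (41999 + 15501)/((12324 - 20628)*(-19348 - 22535) + 4) = 57500/(-8304*(-41883) + 4) = 57500/(347796432 + 4) = 57500/347796436 = 57500*(1/347796436) = 14375/86949109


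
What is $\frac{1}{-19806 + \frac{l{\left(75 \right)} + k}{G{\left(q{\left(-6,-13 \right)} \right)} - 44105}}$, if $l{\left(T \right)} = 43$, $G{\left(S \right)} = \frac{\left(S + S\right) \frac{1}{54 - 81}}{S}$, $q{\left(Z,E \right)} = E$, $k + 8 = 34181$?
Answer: $- \frac{1190837}{23586641454} \approx -5.0488 \cdot 10^{-5}$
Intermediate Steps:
$k = 34173$ ($k = -8 + 34181 = 34173$)
$G{\left(S \right)} = - \frac{2}{27}$ ($G{\left(S \right)} = \frac{2 S \frac{1}{-27}}{S} = \frac{2 S \left(- \frac{1}{27}\right)}{S} = \frac{\left(- \frac{2}{27}\right) S}{S} = - \frac{2}{27}$)
$\frac{1}{-19806 + \frac{l{\left(75 \right)} + k}{G{\left(q{\left(-6,-13 \right)} \right)} - 44105}} = \frac{1}{-19806 + \frac{43 + 34173}{- \frac{2}{27} - 44105}} = \frac{1}{-19806 + \frac{34216}{- \frac{1190837}{27}}} = \frac{1}{-19806 + 34216 \left(- \frac{27}{1190837}\right)} = \frac{1}{-19806 - \frac{923832}{1190837}} = \frac{1}{- \frac{23586641454}{1190837}} = - \frac{1190837}{23586641454}$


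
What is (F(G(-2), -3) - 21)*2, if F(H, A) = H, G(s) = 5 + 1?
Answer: -30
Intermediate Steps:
G(s) = 6
(F(G(-2), -3) - 21)*2 = (6 - 21)*2 = -15*2 = -30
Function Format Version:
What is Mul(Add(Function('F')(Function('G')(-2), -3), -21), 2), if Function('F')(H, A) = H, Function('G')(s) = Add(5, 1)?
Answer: -30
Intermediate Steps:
Function('G')(s) = 6
Mul(Add(Function('F')(Function('G')(-2), -3), -21), 2) = Mul(Add(6, -21), 2) = Mul(-15, 2) = -30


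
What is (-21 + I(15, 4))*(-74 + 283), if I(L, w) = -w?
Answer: -5225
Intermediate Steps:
(-21 + I(15, 4))*(-74 + 283) = (-21 - 1*4)*(-74 + 283) = (-21 - 4)*209 = -25*209 = -5225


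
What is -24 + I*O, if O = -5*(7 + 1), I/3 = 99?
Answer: -11904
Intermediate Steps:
I = 297 (I = 3*99 = 297)
O = -40 (O = -5*8 = -40)
-24 + I*O = -24 + 297*(-40) = -24 - 11880 = -11904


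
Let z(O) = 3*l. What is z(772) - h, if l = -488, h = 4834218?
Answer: -4835682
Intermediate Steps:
z(O) = -1464 (z(O) = 3*(-488) = -1464)
z(772) - h = -1464 - 1*4834218 = -1464 - 4834218 = -4835682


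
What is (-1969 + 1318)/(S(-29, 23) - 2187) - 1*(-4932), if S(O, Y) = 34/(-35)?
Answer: 377710413/76579 ≈ 4932.3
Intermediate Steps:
S(O, Y) = -34/35 (S(O, Y) = 34*(-1/35) = -34/35)
(-1969 + 1318)/(S(-29, 23) - 2187) - 1*(-4932) = (-1969 + 1318)/(-34/35 - 2187) - 1*(-4932) = -651/(-76579/35) + 4932 = -651*(-35/76579) + 4932 = 22785/76579 + 4932 = 377710413/76579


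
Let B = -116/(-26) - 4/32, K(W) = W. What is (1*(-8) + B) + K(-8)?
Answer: -1213/104 ≈ -11.663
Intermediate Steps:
B = 451/104 (B = -116*(-1/26) - 4*1/32 = 58/13 - ⅛ = 451/104 ≈ 4.3365)
(1*(-8) + B) + K(-8) = (1*(-8) + 451/104) - 8 = (-8 + 451/104) - 8 = -381/104 - 8 = -1213/104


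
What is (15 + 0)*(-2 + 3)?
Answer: 15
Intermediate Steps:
(15 + 0)*(-2 + 3) = 15*1 = 15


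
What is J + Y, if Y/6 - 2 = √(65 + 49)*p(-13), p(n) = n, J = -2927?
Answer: -2915 - 78*√114 ≈ -3747.8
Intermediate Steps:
Y = 12 - 78*√114 (Y = 12 + 6*(√(65 + 49)*(-13)) = 12 + 6*(√114*(-13)) = 12 + 6*(-13*√114) = 12 - 78*√114 ≈ -820.81)
J + Y = -2927 + (12 - 78*√114) = -2915 - 78*√114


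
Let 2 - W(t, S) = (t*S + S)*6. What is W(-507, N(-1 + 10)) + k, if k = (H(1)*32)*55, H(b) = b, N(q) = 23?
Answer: 71590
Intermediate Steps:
k = 1760 (k = (1*32)*55 = 32*55 = 1760)
W(t, S) = 2 - 6*S - 6*S*t (W(t, S) = 2 - (t*S + S)*6 = 2 - (S*t + S)*6 = 2 - (S + S*t)*6 = 2 - (6*S + 6*S*t) = 2 + (-6*S - 6*S*t) = 2 - 6*S - 6*S*t)
W(-507, N(-1 + 10)) + k = (2 - 6*23 - 6*23*(-507)) + 1760 = (2 - 138 + 69966) + 1760 = 69830 + 1760 = 71590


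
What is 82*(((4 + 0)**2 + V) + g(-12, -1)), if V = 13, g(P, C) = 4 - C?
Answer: 2788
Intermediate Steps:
82*(((4 + 0)**2 + V) + g(-12, -1)) = 82*(((4 + 0)**2 + 13) + (4 - 1*(-1))) = 82*((4**2 + 13) + (4 + 1)) = 82*((16 + 13) + 5) = 82*(29 + 5) = 82*34 = 2788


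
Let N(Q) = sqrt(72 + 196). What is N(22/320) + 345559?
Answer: 345559 + 2*sqrt(67) ≈ 3.4558e+5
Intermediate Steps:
N(Q) = 2*sqrt(67) (N(Q) = sqrt(268) = 2*sqrt(67))
N(22/320) + 345559 = 2*sqrt(67) + 345559 = 345559 + 2*sqrt(67)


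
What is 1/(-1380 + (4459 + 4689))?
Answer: 1/7768 ≈ 0.00012873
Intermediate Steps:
1/(-1380 + (4459 + 4689)) = 1/(-1380 + 9148) = 1/7768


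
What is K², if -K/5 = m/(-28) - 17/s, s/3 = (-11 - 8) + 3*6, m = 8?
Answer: 319225/441 ≈ 723.87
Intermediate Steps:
s = -3 (s = 3*((-11 - 8) + 3*6) = 3*(-19 + 18) = 3*(-1) = -3)
K = -565/21 (K = -5*(8/(-28) - 17/(-3)) = -5*(8*(-1/28) - 17*(-⅓)) = -5*(-2/7 + 17/3) = -5*113/21 = -565/21 ≈ -26.905)
K² = (-565/21)² = 319225/441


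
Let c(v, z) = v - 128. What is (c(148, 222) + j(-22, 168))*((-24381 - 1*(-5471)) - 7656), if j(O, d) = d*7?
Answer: -31772936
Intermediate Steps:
c(v, z) = -128 + v
j(O, d) = 7*d
(c(148, 222) + j(-22, 168))*((-24381 - 1*(-5471)) - 7656) = ((-128 + 148) + 7*168)*((-24381 - 1*(-5471)) - 7656) = (20 + 1176)*((-24381 + 5471) - 7656) = 1196*(-18910 - 7656) = 1196*(-26566) = -31772936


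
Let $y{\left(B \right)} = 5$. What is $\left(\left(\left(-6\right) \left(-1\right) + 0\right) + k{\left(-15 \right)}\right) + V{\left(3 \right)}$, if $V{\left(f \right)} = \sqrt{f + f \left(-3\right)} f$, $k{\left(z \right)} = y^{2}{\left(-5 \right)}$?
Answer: $31 + 3 i \sqrt{6} \approx 31.0 + 7.3485 i$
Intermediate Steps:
$k{\left(z \right)} = 25$ ($k{\left(z \right)} = 5^{2} = 25$)
$V{\left(f \right)} = f \sqrt{2} \sqrt{- f}$ ($V{\left(f \right)} = \sqrt{f - 3 f} f = \sqrt{- 2 f} f = \sqrt{2} \sqrt{- f} f = f \sqrt{2} \sqrt{- f}$)
$\left(\left(\left(-6\right) \left(-1\right) + 0\right) + k{\left(-15 \right)}\right) + V{\left(3 \right)} = \left(\left(\left(-6\right) \left(-1\right) + 0\right) + 25\right) - \sqrt{2} \left(\left(-1\right) 3\right)^{\frac{3}{2}} = \left(\left(6 + 0\right) + 25\right) - \sqrt{2} \left(-3\right)^{\frac{3}{2}} = \left(6 + 25\right) - \sqrt{2} \left(- 3 i \sqrt{3}\right) = 31 + 3 i \sqrt{6}$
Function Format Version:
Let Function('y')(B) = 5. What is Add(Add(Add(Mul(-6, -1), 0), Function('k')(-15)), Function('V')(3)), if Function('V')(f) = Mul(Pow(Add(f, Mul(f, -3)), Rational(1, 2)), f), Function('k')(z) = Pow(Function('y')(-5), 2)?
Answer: Add(31, Mul(3, I, Pow(6, Rational(1, 2)))) ≈ Add(31.000, Mul(7.3485, I))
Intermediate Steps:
Function('k')(z) = 25 (Function('k')(z) = Pow(5, 2) = 25)
Function('V')(f) = Mul(f, Pow(2, Rational(1, 2)), Pow(Mul(-1, f), Rational(1, 2))) (Function('V')(f) = Mul(Pow(Add(f, Mul(-3, f)), Rational(1, 2)), f) = Mul(Pow(Mul(-2, f), Rational(1, 2)), f) = Mul(Mul(Pow(2, Rational(1, 2)), Pow(Mul(-1, f), Rational(1, 2))), f) = Mul(f, Pow(2, Rational(1, 2)), Pow(Mul(-1, f), Rational(1, 2))))
Add(Add(Add(Mul(-6, -1), 0), Function('k')(-15)), Function('V')(3)) = Add(Add(Add(Mul(-6, -1), 0), 25), Mul(-1, Pow(2, Rational(1, 2)), Pow(Mul(-1, 3), Rational(3, 2)))) = Add(Add(Add(6, 0), 25), Mul(-1, Pow(2, Rational(1, 2)), Pow(-3, Rational(3, 2)))) = Add(Add(6, 25), Mul(-1, Pow(2, Rational(1, 2)), Mul(-3, I, Pow(3, Rational(1, 2))))) = Add(31, Mul(3, I, Pow(6, Rational(1, 2))))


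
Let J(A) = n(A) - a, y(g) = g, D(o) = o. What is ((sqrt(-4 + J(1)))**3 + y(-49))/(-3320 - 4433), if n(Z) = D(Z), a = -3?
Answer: 49/7753 ≈ 0.0063201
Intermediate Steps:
n(Z) = Z
J(A) = 3 + A (J(A) = A - 1*(-3) = A + 3 = 3 + A)
((sqrt(-4 + J(1)))**3 + y(-49))/(-3320 - 4433) = ((sqrt(-4 + (3 + 1)))**3 - 49)/(-3320 - 4433) = ((sqrt(-4 + 4))**3 - 49)/(-7753) = ((sqrt(0))**3 - 49)*(-1/7753) = (0**3 - 49)*(-1/7753) = (0 - 49)*(-1/7753) = -49*(-1/7753) = 49/7753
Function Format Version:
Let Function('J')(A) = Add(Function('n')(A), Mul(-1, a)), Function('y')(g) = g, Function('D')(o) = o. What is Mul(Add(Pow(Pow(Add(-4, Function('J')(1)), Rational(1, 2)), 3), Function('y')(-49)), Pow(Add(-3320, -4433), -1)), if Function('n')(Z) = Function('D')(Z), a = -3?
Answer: Rational(49, 7753) ≈ 0.0063201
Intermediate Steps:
Function('n')(Z) = Z
Function('J')(A) = Add(3, A) (Function('J')(A) = Add(A, Mul(-1, -3)) = Add(A, 3) = Add(3, A))
Mul(Add(Pow(Pow(Add(-4, Function('J')(1)), Rational(1, 2)), 3), Function('y')(-49)), Pow(Add(-3320, -4433), -1)) = Mul(Add(Pow(Pow(Add(-4, Add(3, 1)), Rational(1, 2)), 3), -49), Pow(Add(-3320, -4433), -1)) = Mul(Add(Pow(Pow(Add(-4, 4), Rational(1, 2)), 3), -49), Pow(-7753, -1)) = Mul(Add(Pow(Pow(0, Rational(1, 2)), 3), -49), Rational(-1, 7753)) = Mul(Add(Pow(0, 3), -49), Rational(-1, 7753)) = Mul(Add(0, -49), Rational(-1, 7753)) = Mul(-49, Rational(-1, 7753)) = Rational(49, 7753)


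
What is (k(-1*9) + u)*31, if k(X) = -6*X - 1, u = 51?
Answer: 3224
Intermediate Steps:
k(X) = -1 - 6*X
(k(-1*9) + u)*31 = ((-1 - (-6)*9) + 51)*31 = ((-1 - 6*(-9)) + 51)*31 = ((-1 + 54) + 51)*31 = (53 + 51)*31 = 104*31 = 3224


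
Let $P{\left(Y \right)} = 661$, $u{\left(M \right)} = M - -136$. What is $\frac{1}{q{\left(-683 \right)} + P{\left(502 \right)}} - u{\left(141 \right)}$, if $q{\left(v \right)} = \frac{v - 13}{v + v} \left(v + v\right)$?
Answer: $- \frac{9696}{35} \approx -277.03$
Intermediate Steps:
$u{\left(M \right)} = 136 + M$ ($u{\left(M \right)} = M + 136 = 136 + M$)
$q{\left(v \right)} = -13 + v$ ($q{\left(v \right)} = \frac{-13 + v}{2 v} 2 v = -13 + v$)
$\frac{1}{q{\left(-683 \right)} + P{\left(502 \right)}} - u{\left(141 \right)} = \frac{1}{\left(-13 - 683\right) + 661} - \left(136 + 141\right) = \frac{1}{-696 + 661} - 277 = \frac{1}{-35} - 277 = - \frac{1}{35} - 277 = - \frac{9696}{35}$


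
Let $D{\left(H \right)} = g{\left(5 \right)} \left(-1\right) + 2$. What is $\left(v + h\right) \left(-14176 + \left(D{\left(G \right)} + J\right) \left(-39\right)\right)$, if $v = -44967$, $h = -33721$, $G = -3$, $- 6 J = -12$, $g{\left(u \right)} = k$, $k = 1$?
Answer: $1124687584$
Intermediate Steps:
$g{\left(u \right)} = 1$
$J = 2$ ($J = \left(- \frac{1}{6}\right) \left(-12\right) = 2$)
$D{\left(H \right)} = 1$ ($D{\left(H \right)} = 1 \left(-1\right) + 2 = -1 + 2 = 1$)
$\left(v + h\right) \left(-14176 + \left(D{\left(G \right)} + J\right) \left(-39\right)\right) = \left(-44967 - 33721\right) \left(-14176 + \left(1 + 2\right) \left(-39\right)\right) = - 78688 \left(-14176 + 3 \left(-39\right)\right) = - 78688 \left(-14176 - 117\right) = \left(-78688\right) \left(-14293\right) = 1124687584$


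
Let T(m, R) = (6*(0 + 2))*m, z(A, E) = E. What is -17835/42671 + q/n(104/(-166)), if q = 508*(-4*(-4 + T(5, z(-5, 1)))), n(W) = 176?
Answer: -303672337/469381 ≈ -646.96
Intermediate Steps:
T(m, R) = 12*m (T(m, R) = (6*2)*m = 12*m)
q = -113792 (q = 508*(-4*(-4 + 12*5)) = 508*(-4*(-4 + 60)) = 508*(-4*56) = 508*(-224) = -113792)
-17835/42671 + q/n(104/(-166)) = -17835/42671 - 113792/176 = -17835*1/42671 - 113792*1/176 = -17835/42671 - 7112/11 = -303672337/469381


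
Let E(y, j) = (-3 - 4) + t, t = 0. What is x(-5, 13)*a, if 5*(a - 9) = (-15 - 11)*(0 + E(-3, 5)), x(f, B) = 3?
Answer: 681/5 ≈ 136.20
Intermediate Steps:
E(y, j) = -7 (E(y, j) = (-3 - 4) + 0 = -7 + 0 = -7)
a = 227/5 (a = 9 + ((-15 - 11)*(0 - 7))/5 = 9 + (-26*(-7))/5 = 9 + (⅕)*182 = 9 + 182/5 = 227/5 ≈ 45.400)
x(-5, 13)*a = 3*(227/5) = 681/5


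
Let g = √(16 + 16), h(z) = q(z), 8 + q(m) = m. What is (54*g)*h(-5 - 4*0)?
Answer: -2808*√2 ≈ -3971.1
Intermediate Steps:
q(m) = -8 + m
h(z) = -8 + z
g = 4*√2 (g = √32 = 4*√2 ≈ 5.6569)
(54*g)*h(-5 - 4*0) = (54*(4*√2))*(-8 + (-5 - 4*0)) = (216*√2)*(-8 + (-5 + 0)) = (216*√2)*(-8 - 5) = (216*√2)*(-13) = -2808*√2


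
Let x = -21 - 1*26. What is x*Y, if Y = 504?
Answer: -23688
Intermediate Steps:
x = -47 (x = -21 - 26 = -47)
x*Y = -47*504 = -23688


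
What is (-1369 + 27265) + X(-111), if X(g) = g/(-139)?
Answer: 3599655/139 ≈ 25897.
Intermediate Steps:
X(g) = -g/139 (X(g) = g*(-1/139) = -g/139)
(-1369 + 27265) + X(-111) = (-1369 + 27265) - 1/139*(-111) = 25896 + 111/139 = 3599655/139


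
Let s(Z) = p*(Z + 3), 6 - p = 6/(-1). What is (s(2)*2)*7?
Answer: 840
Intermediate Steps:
p = 12 (p = 6 - 6/(-1) = 6 - 6*(-1) = 6 - 1*(-6) = 6 + 6 = 12)
s(Z) = 36 + 12*Z (s(Z) = 12*(Z + 3) = 12*(3 + Z) = 36 + 12*Z)
(s(2)*2)*7 = ((36 + 12*2)*2)*7 = ((36 + 24)*2)*7 = (60*2)*7 = 120*7 = 840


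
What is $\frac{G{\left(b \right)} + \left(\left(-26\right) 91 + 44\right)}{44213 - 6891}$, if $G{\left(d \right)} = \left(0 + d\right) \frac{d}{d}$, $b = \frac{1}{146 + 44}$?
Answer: $- \frac{441179}{7091180} \approx -0.062215$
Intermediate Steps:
$b = \frac{1}{190} \approx 0.0052632$
$G{\left(d \right)} = d$ ($G{\left(d \right)} = d 1 = d$)
$\frac{G{\left(b \right)} + \left(\left(-26\right) 91 + 44\right)}{44213 - 6891} = \frac{\frac{1}{190} + \left(\left(-26\right) 91 + 44\right)}{44213 - 6891} = \frac{\frac{1}{190} + \left(-2366 + 44\right)}{37322} = \left(\frac{1}{190} - 2322\right) \frac{1}{37322} = \left(- \frac{441179}{190}\right) \frac{1}{37322} = - \frac{441179}{7091180}$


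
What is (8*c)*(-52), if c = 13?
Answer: -5408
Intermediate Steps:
(8*c)*(-52) = (8*13)*(-52) = 104*(-52) = -5408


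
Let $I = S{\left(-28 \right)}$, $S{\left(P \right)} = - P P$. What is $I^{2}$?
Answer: $614656$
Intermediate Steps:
$S{\left(P \right)} = - P^{2}$
$I = -784$ ($I = - \left(-28\right)^{2} = \left(-1\right) 784 = -784$)
$I^{2} = \left(-784\right)^{2} = 614656$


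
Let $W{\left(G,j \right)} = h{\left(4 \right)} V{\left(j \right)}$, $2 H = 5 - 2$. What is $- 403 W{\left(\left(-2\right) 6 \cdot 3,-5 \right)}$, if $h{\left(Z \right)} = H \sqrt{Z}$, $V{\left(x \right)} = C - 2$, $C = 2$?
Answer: $0$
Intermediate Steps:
$H = \frac{3}{2}$ ($H = \frac{5 - 2}{2} = \frac{1}{2} \cdot 3 = \frac{3}{2} \approx 1.5$)
$V{\left(x \right)} = 0$ ($V{\left(x \right)} = 2 - 2 = 0$)
$h{\left(Z \right)} = \frac{3 \sqrt{Z}}{2}$
$W{\left(G,j \right)} = 0$ ($W{\left(G,j \right)} = \frac{3 \sqrt{4}}{2} \cdot 0 = \frac{3}{2} \cdot 2 \cdot 0 = 3 \cdot 0 = 0$)
$- 403 W{\left(\left(-2\right) 6 \cdot 3,-5 \right)} = \left(-403\right) 0 = 0$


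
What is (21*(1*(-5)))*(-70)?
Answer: 7350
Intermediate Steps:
(21*(1*(-5)))*(-70) = (21*(-5))*(-70) = -105*(-70) = 7350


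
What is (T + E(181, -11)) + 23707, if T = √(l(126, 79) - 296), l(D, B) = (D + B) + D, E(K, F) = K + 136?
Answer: 24024 + √35 ≈ 24030.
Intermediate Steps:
E(K, F) = 136 + K
l(D, B) = B + 2*D (l(D, B) = (B + D) + D = B + 2*D)
T = √35 (T = √((79 + 2*126) - 296) = √((79 + 252) - 296) = √(331 - 296) = √35 ≈ 5.9161)
(T + E(181, -11)) + 23707 = (√35 + (136 + 181)) + 23707 = (√35 + 317) + 23707 = (317 + √35) + 23707 = 24024 + √35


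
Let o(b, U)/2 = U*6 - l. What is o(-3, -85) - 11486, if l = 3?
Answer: -12512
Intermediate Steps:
o(b, U) = -6 + 12*U (o(b, U) = 2*(U*6 - 1*3) = 2*(6*U - 3) = 2*(-3 + 6*U) = -6 + 12*U)
o(-3, -85) - 11486 = (-6 + 12*(-85)) - 11486 = (-6 - 1020) - 11486 = -1026 - 11486 = -12512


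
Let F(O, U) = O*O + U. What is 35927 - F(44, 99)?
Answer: 33892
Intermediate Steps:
F(O, U) = U + O**2 (F(O, U) = O**2 + U = U + O**2)
35927 - F(44, 99) = 35927 - (99 + 44**2) = 35927 - (99 + 1936) = 35927 - 1*2035 = 35927 - 2035 = 33892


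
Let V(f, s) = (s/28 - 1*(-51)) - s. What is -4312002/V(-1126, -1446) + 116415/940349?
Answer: -18921553034749/6342654005 ≈ -2983.2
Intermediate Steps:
V(f, s) = 51 - 27*s/28 (V(f, s) = (s*(1/28) + 51) - s = (s/28 + 51) - s = (51 + s/28) - s = 51 - 27*s/28)
-4312002/V(-1126, -1446) + 116415/940349 = -4312002/(51 - 27/28*(-1446)) + 116415/940349 = -4312002/(51 + 19521/14) + 116415*(1/940349) = -4312002/20235/14 + 116415/940349 = -4312002*14/20235 + 116415/940349 = -20122676/6745 + 116415/940349 = -18921553034749/6342654005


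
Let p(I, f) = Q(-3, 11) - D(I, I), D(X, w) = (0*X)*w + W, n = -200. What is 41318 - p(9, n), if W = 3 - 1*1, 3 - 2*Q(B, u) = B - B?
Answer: 82637/2 ≈ 41319.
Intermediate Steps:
Q(B, u) = 3/2 (Q(B, u) = 3/2 - (B - B)/2 = 3/2 - 1/2*0 = 3/2 + 0 = 3/2)
W = 2 (W = 3 - 1 = 2)
D(X, w) = 2 (D(X, w) = (0*X)*w + 2 = 0*w + 2 = 0 + 2 = 2)
p(I, f) = -1/2 (p(I, f) = 3/2 - 1*2 = 3/2 - 2 = -1/2)
41318 - p(9, n) = 41318 - 1*(-1/2) = 41318 + 1/2 = 82637/2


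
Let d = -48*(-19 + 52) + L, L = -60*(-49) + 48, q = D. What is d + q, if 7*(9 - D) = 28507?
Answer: -18616/7 ≈ -2659.4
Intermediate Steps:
D = -28444/7 (D = 9 - ⅐*28507 = 9 - 28507/7 = -28444/7 ≈ -4063.4)
q = -28444/7 ≈ -4063.4
L = 2988 (L = 2940 + 48 = 2988)
d = 1404 (d = -48*(-19 + 52) + 2988 = -48*33 + 2988 = -1584 + 2988 = 1404)
d + q = 1404 - 28444/7 = -18616/7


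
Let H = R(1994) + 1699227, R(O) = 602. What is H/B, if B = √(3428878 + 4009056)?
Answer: 1699829*√7437934/7437934 ≈ 623.27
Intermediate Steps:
H = 1699829 (H = 602 + 1699227 = 1699829)
B = √7437934 ≈ 2727.3
H/B = 1699829/(√7437934) = 1699829*(√7437934/7437934) = 1699829*√7437934/7437934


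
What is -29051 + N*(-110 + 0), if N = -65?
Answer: -21901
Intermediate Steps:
-29051 + N*(-110 + 0) = -29051 - 65*(-110 + 0) = -29051 - 65*(-110) = -29051 + 7150 = -21901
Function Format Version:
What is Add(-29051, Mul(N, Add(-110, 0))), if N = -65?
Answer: -21901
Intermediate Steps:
Add(-29051, Mul(N, Add(-110, 0))) = Add(-29051, Mul(-65, Add(-110, 0))) = Add(-29051, Mul(-65, -110)) = Add(-29051, 7150) = -21901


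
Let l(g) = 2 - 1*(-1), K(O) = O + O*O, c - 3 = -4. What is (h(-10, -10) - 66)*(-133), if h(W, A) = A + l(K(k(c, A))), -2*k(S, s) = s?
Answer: 9709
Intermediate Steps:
c = -1 (c = 3 - 4 = -1)
k(S, s) = -s/2
K(O) = O + O²
l(g) = 3 (l(g) = 2 + 1 = 3)
h(W, A) = 3 + A (h(W, A) = A + 3 = 3 + A)
(h(-10, -10) - 66)*(-133) = ((3 - 10) - 66)*(-133) = (-7 - 66)*(-133) = -73*(-133) = 9709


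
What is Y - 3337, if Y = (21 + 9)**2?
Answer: -2437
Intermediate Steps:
Y = 900 (Y = 30**2 = 900)
Y - 3337 = 900 - 3337 = -2437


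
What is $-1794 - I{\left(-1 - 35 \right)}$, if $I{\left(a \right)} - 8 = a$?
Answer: $-1766$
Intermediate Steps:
$I{\left(a \right)} = 8 + a$
$-1794 - I{\left(-1 - 35 \right)} = -1794 - \left(8 - 36\right) = -1794 - -28 = -1794 + 28 = -1766$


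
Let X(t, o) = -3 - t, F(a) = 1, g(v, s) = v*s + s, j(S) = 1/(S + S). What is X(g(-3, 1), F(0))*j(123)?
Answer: -1/246 ≈ -0.0040650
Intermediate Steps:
j(S) = 1/(2*S)
g(v, s) = s + s*v (g(v, s) = s*v + s = s + s*v)
X(g(-3, 1), F(0))*j(123) = (-3 - (1 - 3))*((½)/123) = (-3 - (-2))*((½)*(1/123)) = (-3 - 1*(-2))*(1/246) = (-3 + 2)*(1/246) = -1*1/246 = -1/246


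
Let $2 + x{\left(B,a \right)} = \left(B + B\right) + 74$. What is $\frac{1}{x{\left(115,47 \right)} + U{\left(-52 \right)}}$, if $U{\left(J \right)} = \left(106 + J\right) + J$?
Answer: $\frac{1}{304} \approx 0.0032895$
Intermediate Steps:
$x{\left(B,a \right)} = 72 + 2 B$ ($x{\left(B,a \right)} = -2 + \left(\left(B + B\right) + 74\right) = -2 + \left(2 B + 74\right) = -2 + \left(74 + 2 B\right) = 72 + 2 B$)
$U{\left(J \right)} = 106 + 2 J$
$\frac{1}{x{\left(115,47 \right)} + U{\left(-52 \right)}} = \frac{1}{\left(72 + 2 \cdot 115\right) + \left(106 + 2 \left(-52\right)\right)} = \frac{1}{\left(72 + 230\right) + \left(106 - 104\right)} = \frac{1}{302 + 2} = \frac{1}{304}$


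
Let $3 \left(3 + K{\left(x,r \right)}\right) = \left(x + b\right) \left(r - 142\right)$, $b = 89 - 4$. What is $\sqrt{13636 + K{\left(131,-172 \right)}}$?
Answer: $5 i \sqrt{359} \approx 94.736 i$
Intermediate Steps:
$b = 85$
$K{\left(x,r \right)} = -3 + \frac{\left(-142 + r\right) \left(85 + x\right)}{3}$ ($K{\left(x,r \right)} = -3 + \frac{\left(x + 85\right) \left(r - 142\right)}{3} = -3 + \frac{\left(85 + x\right) \left(-142 + r\right)}{3} = -3 + \frac{\left(-142 + r\right) \left(85 + x\right)}{3}$)
$\sqrt{13636 + K{\left(131,-172 \right)}} = \sqrt{13636 + \left(- \frac{12079}{3} - \frac{18602}{3} + \frac{85}{3} \left(-172\right) + \frac{1}{3} \left(-172\right) 131\right)} = \sqrt{13636 - 22611} = \sqrt{-8975} = 5 i \sqrt{359}$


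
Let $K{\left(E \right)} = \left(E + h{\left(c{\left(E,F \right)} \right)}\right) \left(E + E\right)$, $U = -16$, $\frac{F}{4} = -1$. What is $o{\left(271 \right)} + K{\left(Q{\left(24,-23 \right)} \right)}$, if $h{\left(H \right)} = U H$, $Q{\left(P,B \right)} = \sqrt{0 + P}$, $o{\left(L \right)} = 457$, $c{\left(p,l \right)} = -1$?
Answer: $505 + 64 \sqrt{6} \approx 661.77$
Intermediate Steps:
$F = -4$ ($F = 4 \left(-1\right) = -4$)
$Q{\left(P,B \right)} = \sqrt{P}$
$h{\left(H \right)} = - 16 H$
$K{\left(E \right)} = 2 E \left(16 + E\right)$ ($K{\left(E \right)} = \left(E - -16\right) \left(E + E\right) = \left(E + 16\right) 2 E = \left(16 + E\right) 2 E = 2 E \left(16 + E\right)$)
$o{\left(271 \right)} + K{\left(Q{\left(24,-23 \right)} \right)} = 457 + 2 \sqrt{24} \left(16 + \sqrt{24}\right) = 457 + 2 \cdot 2 \sqrt{6} \left(16 + 2 \sqrt{6}\right) = 457 + 4 \sqrt{6} \left(16 + 2 \sqrt{6}\right)$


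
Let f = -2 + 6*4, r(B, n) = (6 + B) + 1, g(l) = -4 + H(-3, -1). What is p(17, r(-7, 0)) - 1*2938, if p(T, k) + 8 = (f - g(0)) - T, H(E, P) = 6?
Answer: -2943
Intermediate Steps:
g(l) = 2 (g(l) = -4 + 6 = 2)
r(B, n) = 7 + B
f = 22 (f = -2 + 24 = 22)
p(T, k) = 12 - T (p(T, k) = -8 + ((22 - 1*2) - T) = -8 + ((22 - 2) - T) = -8 + (20 - T) = 12 - T)
p(17, r(-7, 0)) - 1*2938 = (12 - 1*17) - 1*2938 = (12 - 17) - 2938 = -5 - 2938 = -2943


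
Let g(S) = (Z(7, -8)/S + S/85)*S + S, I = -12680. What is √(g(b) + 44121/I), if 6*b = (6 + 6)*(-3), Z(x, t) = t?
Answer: I*√198132027890/107780 ≈ 4.1299*I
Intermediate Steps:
b = -6 (b = ((6 + 6)*(-3))/6 = (12*(-3))/6 = (⅙)*(-36) = -6)
g(S) = S + S*(-8/S + S/85) (g(S) = (-8/S + S/85)*S + S = S*(-8/S + S/85) + S = S + S*(-8/S + S/85))
√(g(b) + 44121/I) = √((-8 - 6 + (1/85)*(-6)²) + 44121/(-12680)) = √((-8 - 6 + (1/85)*36) + 44121*(-1/12680)) = √((-8 - 6 + 36/85) - 44121/12680) = √(-1154/85 - 44121/12680) = √(-3676601/215560) = I*√198132027890/107780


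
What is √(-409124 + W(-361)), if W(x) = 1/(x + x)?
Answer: I*√590775058/38 ≈ 639.63*I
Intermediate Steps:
W(x) = 1/(2*x)
√(-409124 + W(-361)) = √(-409124 + (½)/(-361)) = √(-409124 + (½)*(-1/361)) = √(-409124 - 1/722) = √(-295387529/722) = I*√590775058/38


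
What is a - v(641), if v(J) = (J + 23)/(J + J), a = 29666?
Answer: 19015574/641 ≈ 29665.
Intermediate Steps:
v(J) = (23 + J)/(2*J) (v(J) = (23 + J)/((2*J)) = (23 + J)*(1/(2*J)) = (23 + J)/(2*J))
a - v(641) = 29666 - (23 + 641)/(2*641) = 29666 - 664/(2*641) = 29666 - 1*332/641 = 29666 - 332/641 = 19015574/641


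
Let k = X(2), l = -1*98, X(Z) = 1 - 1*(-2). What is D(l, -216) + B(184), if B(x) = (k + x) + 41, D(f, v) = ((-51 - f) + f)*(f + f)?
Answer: 10224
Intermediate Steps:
X(Z) = 3 (X(Z) = 1 + 2 = 3)
l = -98
k = 3
D(f, v) = -102*f
B(x) = 44 + x (B(x) = (3 + x) + 41 = 44 + x)
D(l, -216) + B(184) = -102*(-98) + (44 + 184) = 9996 + 228 = 10224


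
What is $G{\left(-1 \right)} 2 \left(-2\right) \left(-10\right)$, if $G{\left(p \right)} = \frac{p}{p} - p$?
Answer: $80$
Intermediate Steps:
$G{\left(p \right)} = 1 - p$
$G{\left(-1 \right)} 2 \left(-2\right) \left(-10\right) = \left(1 - -1\right) 2 \left(-2\right) \left(-10\right) = \left(1 + 1\right) 2 \left(-2\right) \left(-10\right) = 2 \cdot 2 \left(-2\right) \left(-10\right) = 4 \left(-2\right) \left(-10\right) = \left(-8\right) \left(-10\right) = 80$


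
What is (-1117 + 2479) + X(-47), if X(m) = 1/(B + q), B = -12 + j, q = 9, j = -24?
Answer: 36773/27 ≈ 1362.0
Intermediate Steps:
B = -36 (B = -12 - 24 = -36)
X(m) = -1/27 (X(m) = 1/(-36 + 9) = 1/(-27) = -1/27)
(-1117 + 2479) + X(-47) = (-1117 + 2479) - 1/27 = 1362 - 1/27 = 36773/27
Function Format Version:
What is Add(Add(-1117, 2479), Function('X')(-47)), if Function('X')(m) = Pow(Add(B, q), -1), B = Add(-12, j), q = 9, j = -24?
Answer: Rational(36773, 27) ≈ 1362.0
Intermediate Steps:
B = -36 (B = Add(-12, -24) = -36)
Function('X')(m) = Rational(-1, 27) (Function('X')(m) = Pow(Add(-36, 9), -1) = Pow(-27, -1) = Rational(-1, 27))
Add(Add(-1117, 2479), Function('X')(-47)) = Add(Add(-1117, 2479), Rational(-1, 27)) = Add(1362, Rational(-1, 27)) = Rational(36773, 27)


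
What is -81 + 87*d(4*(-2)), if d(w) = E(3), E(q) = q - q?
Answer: -81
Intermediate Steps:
E(q) = 0
d(w) = 0
-81 + 87*d(4*(-2)) = -81 + 87*0 = -81 + 0 = -81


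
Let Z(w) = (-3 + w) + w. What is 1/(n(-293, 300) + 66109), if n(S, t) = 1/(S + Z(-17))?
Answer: 330/21815969 ≈ 1.5127e-5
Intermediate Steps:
Z(w) = -3 + 2*w
n(S, t) = 1/(-37 + S) (n(S, t) = 1/(S + (-3 + 2*(-17))) = 1/(S + (-3 - 34)) = 1/(S - 37) = 1/(-37 + S))
1/(n(-293, 300) + 66109) = 1/(1/(-37 - 293) + 66109) = 1/(1/(-330) + 66109) = 1/(-1/330 + 66109) = 1/(21815969/330) = 330/21815969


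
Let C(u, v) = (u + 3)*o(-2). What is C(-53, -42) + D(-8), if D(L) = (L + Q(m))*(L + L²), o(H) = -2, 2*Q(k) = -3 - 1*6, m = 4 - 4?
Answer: -600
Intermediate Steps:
m = 0
Q(k) = -9/2 (Q(k) = (-3 - 1*6)/2 = (-3 - 6)/2 = (½)*(-9) = -9/2)
C(u, v) = -6 - 2*u (C(u, v) = (u + 3)*(-2) = (3 + u)*(-2) = -6 - 2*u)
D(L) = (-9/2 + L)*(L + L²) (D(L) = (L - 9/2)*(L + L²) = (-9/2 + L)*(L + L²))
C(-53, -42) + D(-8) = (-6 - 2*(-53)) + (½)*(-8)*(-9 - 7*(-8) + 2*(-8)²) = (-6 + 106) + (½)*(-8)*(-9 + 56 + 2*64) = 100 + (½)*(-8)*(-9 + 56 + 128) = 100 + (½)*(-8)*175 = 100 - 700 = -600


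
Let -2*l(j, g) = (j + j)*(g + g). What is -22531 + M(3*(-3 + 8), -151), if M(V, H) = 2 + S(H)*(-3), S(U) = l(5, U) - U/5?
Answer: -135748/5 ≈ -27150.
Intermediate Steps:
l(j, g) = -2*g*j (l(j, g) = -(j + j)*(g + g)/2 = -2*j*2*g/2 = -2*g*j)
S(U) = -51*U/5 (S(U) = -2*U*5 - U/5 = -10*U - U/5 = -51*U/5)
M(V, H) = 2 + 153*H/5 (M(V, H) = 2 - 51*H/5*(-3) = 2 + 153*H/5)
-22531 + M(3*(-3 + 8), -151) = -22531 + (2 + (153/5)*(-151)) = -22531 + (2 - 23103/5) = -22531 - 23093/5 = -135748/5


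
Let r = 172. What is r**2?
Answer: 29584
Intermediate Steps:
r**2 = 172**2 = 29584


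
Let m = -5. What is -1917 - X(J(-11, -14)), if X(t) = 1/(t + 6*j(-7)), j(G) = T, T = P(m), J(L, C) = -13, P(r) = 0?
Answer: -24920/13 ≈ -1916.9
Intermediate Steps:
T = 0
j(G) = 0
X(t) = 1/t (X(t) = 1/(t + 6*0) = 1/(t + 0) = 1/t)
-1917 - X(J(-11, -14)) = -1917 - 1/(-13) = -1917 - 1*(-1/13) = -1917 + 1/13 = -24920/13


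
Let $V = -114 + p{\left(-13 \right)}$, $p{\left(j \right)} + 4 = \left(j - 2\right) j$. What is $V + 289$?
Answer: $366$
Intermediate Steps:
$p{\left(j \right)} = -4 + j \left(-2 + j\right)$ ($p{\left(j \right)} = -4 + \left(j - 2\right) j = -4 + \left(-2 + j\right) j = -4 + j \left(-2 + j\right)$)
$V = 77$ ($V = -114 - \left(-22 - 169\right) = -114 + \left(-4 + 169 + 26\right) = -114 + 191 = 77$)
$V + 289 = 77 + 289 = 366$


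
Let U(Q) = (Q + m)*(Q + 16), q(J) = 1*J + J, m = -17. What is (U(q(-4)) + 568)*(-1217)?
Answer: -447856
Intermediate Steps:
q(J) = 2*J (q(J) = J + J = 2*J)
U(Q) = (-17 + Q)*(16 + Q) (U(Q) = (Q - 17)*(Q + 16) = (-17 + Q)*(16 + Q))
(U(q(-4)) + 568)*(-1217) = ((-272 + (2*(-4))**2 - 2*(-4)) + 568)*(-1217) = ((-272 + (-8)**2 - 1*(-8)) + 568)*(-1217) = ((-272 + 64 + 8) + 568)*(-1217) = (-200 + 568)*(-1217) = 368*(-1217) = -447856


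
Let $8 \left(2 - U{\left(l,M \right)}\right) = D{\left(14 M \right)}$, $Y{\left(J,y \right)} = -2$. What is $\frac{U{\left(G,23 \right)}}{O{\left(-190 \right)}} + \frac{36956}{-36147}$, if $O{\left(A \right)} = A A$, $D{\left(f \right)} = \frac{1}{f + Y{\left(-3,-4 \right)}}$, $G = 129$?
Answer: $- \frac{3415140659507}{3340561152000} \approx -1.0223$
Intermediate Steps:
$D{\left(f \right)} = \frac{1}{-2 + f}$ ($D{\left(f \right)} = \frac{1}{f - 2} = \frac{1}{-2 + f}$)
$U{\left(l,M \right)} = 2 - \frac{1}{8 \left(-2 + 14 M\right)}$
$O{\left(A \right)} = A^{2}$
$\frac{U{\left(G,23 \right)}}{O{\left(-190 \right)}} + \frac{36956}{-36147} = \frac{\frac{1}{16} \frac{1}{-1 + 7 \cdot 23} \left(-33 + 224 \cdot 23\right)}{\left(-190\right)^{2}} + \frac{36956}{-36147} = \frac{\frac{1}{16} \frac{1}{-1 + 161} \left(-33 + 5152\right)}{36100} + 36956 \left(- \frac{1}{36147}\right) = \frac{1}{16} \cdot \frac{1}{160} \cdot 5119 \cdot \frac{1}{36100} - \frac{36956}{36147} = \frac{5119}{2560} \cdot \frac{1}{36100} - \frac{36956}{36147} = \frac{5119}{92416000} - \frac{36956}{36147} = - \frac{3415140659507}{3340561152000}$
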